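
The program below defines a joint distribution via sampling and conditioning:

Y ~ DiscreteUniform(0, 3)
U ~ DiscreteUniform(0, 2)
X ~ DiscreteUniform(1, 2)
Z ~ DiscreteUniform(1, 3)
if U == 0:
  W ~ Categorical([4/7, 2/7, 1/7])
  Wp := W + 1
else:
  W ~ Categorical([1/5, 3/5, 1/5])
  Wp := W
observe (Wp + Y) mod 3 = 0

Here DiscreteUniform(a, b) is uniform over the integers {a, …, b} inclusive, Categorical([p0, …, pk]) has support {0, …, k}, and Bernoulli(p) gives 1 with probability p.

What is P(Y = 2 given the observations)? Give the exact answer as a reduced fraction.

Enumerate traces; 72 have nonzero weight after conditioning:
  (Y=0, U=0, X=1, Z=1, W=2) weight 1/504
  (Y=0, U=0, X=1, Z=2, W=2) weight 1/504
  (Y=0, U=0, X=1, Z=3, W=2) weight 1/504
  (Y=0, U=0, X=2, Z=1, W=2) weight 1/504
  (Y=0, U=0, X=2, Z=2, W=2) weight 1/504
  (Y=0, U=0, X=2, Z=3, W=2) weight 1/504
  (Y=0, U=1, X=1, Z=1, W=0) weight 1/360
  (Y=0, U=1, X=1, Z=2, W=0) weight 1/360
  (Y=1, U=0, X=1, Z=1, W=1) weight 1/252
  (Y=2, U=0, X=1, Z=1, W=0) weight 1/126
  … 62 more
Group by Y:
  weight(Y=0) = 19/420
  weight(Y=1) = 2/35
  weight(Y=2) = 31/210
  weight(Y=3) = 19/420
Total weight = 19/420 + 2/35 + 31/210 + 19/420 = 31/105
P(Y=0 | obs) = 19/420 / 31/105 = 19/124
P(Y=1 | obs) = 2/35 / 31/105 = 6/31
P(Y=2 | obs) = 31/210 / 31/105 = 1/2
P(Y=3 | obs) = 19/420 / 31/105 = 19/124

P(Y = 2 | obs) = 1/2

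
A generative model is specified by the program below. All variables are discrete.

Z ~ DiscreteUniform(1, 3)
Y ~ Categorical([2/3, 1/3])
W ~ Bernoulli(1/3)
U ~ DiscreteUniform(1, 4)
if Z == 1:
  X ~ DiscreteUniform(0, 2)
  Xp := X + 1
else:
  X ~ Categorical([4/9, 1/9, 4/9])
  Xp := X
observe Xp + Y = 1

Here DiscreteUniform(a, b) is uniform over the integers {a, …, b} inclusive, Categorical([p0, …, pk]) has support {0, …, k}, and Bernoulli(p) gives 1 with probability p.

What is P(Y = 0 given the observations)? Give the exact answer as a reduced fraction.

Enumerate traces; 40 have nonzero weight after conditioning:
  (Z=1, Y=0, W=0, U=1, X=0) weight 1/81
  (Z=1, Y=0, W=0, U=2, X=0) weight 1/81
  (Z=1, Y=0, W=0, U=3, X=0) weight 1/81
  (Z=1, Y=0, W=0, U=4, X=0) weight 1/81
  (Z=1, Y=0, W=1, U=1, X=0) weight 1/162
  (Z=1, Y=0, W=1, U=2, X=0) weight 1/162
  (Z=1, Y=0, W=1, U=3, X=0) weight 1/162
  (Z=1, Y=0, W=1, U=4, X=0) weight 1/162
  (Z=2, Y=1, W=0, U=1, X=0) weight 2/243
  … 31 more
Group by Y:
  weight(Y=0) = 10/81
  weight(Y=1) = 8/81
Total weight = 10/81 + 8/81 = 2/9
P(Y=0 | obs) = 10/81 / 2/9 = 5/9
P(Y=1 | obs) = 8/81 / 2/9 = 4/9

P(Y = 0 | obs) = 5/9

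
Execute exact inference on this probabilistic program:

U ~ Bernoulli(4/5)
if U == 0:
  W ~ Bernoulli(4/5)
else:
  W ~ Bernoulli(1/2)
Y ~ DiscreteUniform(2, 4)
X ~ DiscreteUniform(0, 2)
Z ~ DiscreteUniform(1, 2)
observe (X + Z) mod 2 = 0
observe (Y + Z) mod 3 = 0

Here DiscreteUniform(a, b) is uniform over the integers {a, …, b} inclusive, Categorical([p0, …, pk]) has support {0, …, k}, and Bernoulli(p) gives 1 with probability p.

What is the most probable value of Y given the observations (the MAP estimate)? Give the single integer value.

Enumerate traces; 12 have nonzero weight after conditioning:
  (U=0, W=0, Y=2, X=1, Z=1) weight 1/450
  (U=0, W=0, Y=4, X=0, Z=2) weight 1/450
  (U=0, W=0, Y=4, X=2, Z=2) weight 1/450
  (U=0, W=1, Y=2, X=1, Z=1) weight 2/225
  (U=0, W=1, Y=4, X=0, Z=2) weight 2/225
  (U=0, W=1, Y=4, X=2, Z=2) weight 2/225
  (U=1, W=0, Y=2, X=1, Z=1) weight 1/45
  (U=1, W=0, Y=4, X=0, Z=2) weight 1/45
  … 4 more
Group by Y:
  weight(Y=2) = 1/18
  weight(Y=4) = 1/9
Total weight = 1/18 + 1/9 = 1/6
P(Y=2 | obs) = 1/18 / 1/6 = 1/3
P(Y=4 | obs) = 1/9 / 1/6 = 2/3
argmax = 4

argmax_v P(Y = v | obs) = 4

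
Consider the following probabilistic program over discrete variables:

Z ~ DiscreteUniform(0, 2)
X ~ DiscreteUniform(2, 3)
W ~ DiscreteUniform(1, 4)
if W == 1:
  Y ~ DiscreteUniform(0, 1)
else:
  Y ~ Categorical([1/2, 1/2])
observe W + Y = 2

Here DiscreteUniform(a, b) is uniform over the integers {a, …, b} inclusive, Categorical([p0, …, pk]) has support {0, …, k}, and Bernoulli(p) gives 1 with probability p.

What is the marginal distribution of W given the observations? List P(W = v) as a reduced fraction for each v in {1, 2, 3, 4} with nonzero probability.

Enumerate traces; 12 have nonzero weight after conditioning:
  (Z=0, X=2, W=1, Y=1) weight 1/48
  (Z=0, X=2, W=2, Y=0) weight 1/48
  (Z=0, X=3, W=1, Y=1) weight 1/48
  (Z=0, X=3, W=2, Y=0) weight 1/48
  (Z=1, X=2, W=1, Y=1) weight 1/48
  (Z=1, X=2, W=2, Y=0) weight 1/48
  (Z=1, X=3, W=1, Y=1) weight 1/48
  (Z=1, X=3, W=2, Y=0) weight 1/48
  … 4 more
Group by W:
  weight(W=1) = 1/8
  weight(W=2) = 1/8
Total weight = 1/8 + 1/8 = 1/4
P(W=1 | obs) = 1/8 / 1/4 = 1/2
P(W=2 | obs) = 1/8 / 1/4 = 1/2

P(W=1) = 1/2, P(W=2) = 1/2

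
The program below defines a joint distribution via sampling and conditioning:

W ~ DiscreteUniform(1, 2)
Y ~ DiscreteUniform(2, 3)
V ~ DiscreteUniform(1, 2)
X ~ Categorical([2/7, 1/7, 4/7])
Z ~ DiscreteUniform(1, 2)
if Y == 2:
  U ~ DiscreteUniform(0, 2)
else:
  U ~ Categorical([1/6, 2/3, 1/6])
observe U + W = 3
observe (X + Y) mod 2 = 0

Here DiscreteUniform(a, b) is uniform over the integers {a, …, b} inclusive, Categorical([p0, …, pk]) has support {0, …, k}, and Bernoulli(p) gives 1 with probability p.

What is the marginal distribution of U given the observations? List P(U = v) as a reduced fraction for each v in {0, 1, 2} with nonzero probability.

Enumerate traces; 24 have nonzero weight after conditioning:
  (W=1, Y=2, V=1, X=0, Z=1, U=2) weight 1/168
  (W=1, Y=2, V=1, X=0, Z=2, U=2) weight 1/168
  (W=1, Y=2, V=1, X=2, Z=1, U=2) weight 1/84
  (W=1, Y=2, V=1, X=2, Z=2, U=2) weight 1/84
  (W=1, Y=2, V=2, X=0, Z=1, U=2) weight 1/168
  (W=1, Y=2, V=2, X=0, Z=2, U=2) weight 1/168
  (W=1, Y=2, V=2, X=2, Z=1, U=2) weight 1/84
  (W=1, Y=2, V=2, X=2, Z=2, U=2) weight 1/84
  (W=2, Y=2, V=1, X=0, Z=1, U=1) weight 1/168
  … 15 more
Group by U:
  weight(U=1) = 2/21
  weight(U=2) = 13/168
Total weight = 2/21 + 13/168 = 29/168
P(U=1 | obs) = 2/21 / 29/168 = 16/29
P(U=2 | obs) = 13/168 / 29/168 = 13/29

P(U=1) = 16/29, P(U=2) = 13/29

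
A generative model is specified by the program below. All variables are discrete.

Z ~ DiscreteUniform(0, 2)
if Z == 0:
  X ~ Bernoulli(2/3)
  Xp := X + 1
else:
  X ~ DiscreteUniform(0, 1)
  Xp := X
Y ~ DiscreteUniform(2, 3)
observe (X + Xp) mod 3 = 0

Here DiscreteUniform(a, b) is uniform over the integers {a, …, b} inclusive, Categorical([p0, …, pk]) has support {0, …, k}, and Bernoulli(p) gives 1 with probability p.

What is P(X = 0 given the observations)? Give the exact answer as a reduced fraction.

P(X = 0 | obs) = 3/5

Enumerate traces; 6 have nonzero weight after conditioning:
  (Z=0, X=1, Y=2) weight 1/9
  (Z=0, X=1, Y=3) weight 1/9
  (Z=1, X=0, Y=2) weight 1/12
  (Z=1, X=0, Y=3) weight 1/12
  (Z=2, X=0, Y=2) weight 1/12
  (Z=2, X=0, Y=3) weight 1/12
Group by X:
  weight(X=0) = 1/3
  weight(X=1) = 2/9
Total weight = 1/3 + 2/9 = 5/9
P(X=0 | obs) = 1/3 / 5/9 = 3/5
P(X=1 | obs) = 2/9 / 5/9 = 2/5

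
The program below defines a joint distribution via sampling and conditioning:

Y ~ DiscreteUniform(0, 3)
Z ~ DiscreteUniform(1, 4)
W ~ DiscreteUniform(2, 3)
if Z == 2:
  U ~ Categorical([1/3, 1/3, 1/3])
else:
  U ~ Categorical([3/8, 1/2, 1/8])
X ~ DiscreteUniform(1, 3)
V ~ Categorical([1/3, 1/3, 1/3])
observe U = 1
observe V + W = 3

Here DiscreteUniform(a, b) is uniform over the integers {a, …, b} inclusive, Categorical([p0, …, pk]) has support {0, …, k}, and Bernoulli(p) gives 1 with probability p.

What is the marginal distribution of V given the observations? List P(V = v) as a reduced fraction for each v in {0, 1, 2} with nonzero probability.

P(V=0) = 1/2, P(V=1) = 1/2

Enumerate traces; 96 have nonzero weight after conditioning:
  (Y=0, Z=1, W=2, U=1, X=1, V=1) weight 1/576
  (Y=0, Z=1, W=2, U=1, X=2, V=1) weight 1/576
  (Y=0, Z=1, W=2, U=1, X=3, V=1) weight 1/576
  (Y=0, Z=1, W=3, U=1, X=1, V=0) weight 1/576
  (Y=0, Z=1, W=3, U=1, X=2, V=0) weight 1/576
  (Y=0, Z=1, W=3, U=1, X=3, V=0) weight 1/576
  (Y=0, Z=2, W=2, U=1, X=1, V=1) weight 1/864
  (Y=0, Z=2, W=2, U=1, X=2, V=1) weight 1/864
  … 88 more
Group by V:
  weight(V=0) = 11/144
  weight(V=1) = 11/144
Total weight = 11/144 + 11/144 = 11/72
P(V=0 | obs) = 11/144 / 11/72 = 1/2
P(V=1 | obs) = 11/144 / 11/72 = 1/2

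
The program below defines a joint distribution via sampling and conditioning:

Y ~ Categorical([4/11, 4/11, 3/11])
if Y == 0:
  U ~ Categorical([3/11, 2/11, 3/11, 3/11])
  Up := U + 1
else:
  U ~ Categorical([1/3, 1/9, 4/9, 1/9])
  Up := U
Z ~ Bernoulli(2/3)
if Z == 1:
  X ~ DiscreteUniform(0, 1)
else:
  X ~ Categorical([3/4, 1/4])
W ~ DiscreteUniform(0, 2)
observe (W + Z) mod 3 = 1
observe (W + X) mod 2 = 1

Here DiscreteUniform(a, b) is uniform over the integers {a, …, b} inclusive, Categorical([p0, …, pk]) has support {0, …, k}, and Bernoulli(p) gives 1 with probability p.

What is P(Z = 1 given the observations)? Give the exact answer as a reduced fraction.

Enumerate traces; 24 have nonzero weight after conditioning:
  (Y=0, U=0, Z=0, X=0, W=1) weight 1/121
  (Y=0, U=0, Z=1, X=1, W=0) weight 4/363
  (Y=0, U=1, Z=0, X=0, W=1) weight 2/363
  (Y=0, U=1, Z=1, X=1, W=0) weight 8/1089
  (Y=0, U=2, Z=0, X=0, W=1) weight 1/121
  (Y=0, U=2, Z=1, X=1, W=0) weight 4/363
  (Y=0, U=3, Z=0, X=0, W=1) weight 1/121
  (Y=0, U=3, Z=1, X=1, W=0) weight 4/363
  … 16 more
Group by Z:
  weight(Z=0) = 1/12
  weight(Z=1) = 1/9
Total weight = 1/12 + 1/9 = 7/36
P(Z=0 | obs) = 1/12 / 7/36 = 3/7
P(Z=1 | obs) = 1/9 / 7/36 = 4/7

P(Z = 1 | obs) = 4/7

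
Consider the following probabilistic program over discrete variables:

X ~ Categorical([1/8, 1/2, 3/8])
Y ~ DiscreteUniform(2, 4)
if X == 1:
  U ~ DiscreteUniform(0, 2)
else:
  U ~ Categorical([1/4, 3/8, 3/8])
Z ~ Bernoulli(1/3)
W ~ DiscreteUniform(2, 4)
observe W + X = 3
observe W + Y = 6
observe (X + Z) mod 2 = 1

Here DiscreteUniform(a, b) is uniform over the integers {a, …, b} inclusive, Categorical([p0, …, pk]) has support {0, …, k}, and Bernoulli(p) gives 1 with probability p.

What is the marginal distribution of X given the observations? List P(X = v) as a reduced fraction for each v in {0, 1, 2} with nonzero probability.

Enumerate traces; 6 have nonzero weight after conditioning:
  (X=0, Y=3, U=0, Z=1, W=3) weight 1/864
  (X=0, Y=3, U=1, Z=1, W=3) weight 1/576
  (X=0, Y=3, U=2, Z=1, W=3) weight 1/576
  (X=1, Y=4, U=0, Z=0, W=2) weight 1/81
  (X=1, Y=4, U=1, Z=0, W=2) weight 1/81
  (X=1, Y=4, U=2, Z=0, W=2) weight 1/81
Group by X:
  weight(X=0) = 1/216
  weight(X=1) = 1/27
Total weight = 1/216 + 1/27 = 1/24
P(X=0 | obs) = 1/216 / 1/24 = 1/9
P(X=1 | obs) = 1/27 / 1/24 = 8/9

P(X=0) = 1/9, P(X=1) = 8/9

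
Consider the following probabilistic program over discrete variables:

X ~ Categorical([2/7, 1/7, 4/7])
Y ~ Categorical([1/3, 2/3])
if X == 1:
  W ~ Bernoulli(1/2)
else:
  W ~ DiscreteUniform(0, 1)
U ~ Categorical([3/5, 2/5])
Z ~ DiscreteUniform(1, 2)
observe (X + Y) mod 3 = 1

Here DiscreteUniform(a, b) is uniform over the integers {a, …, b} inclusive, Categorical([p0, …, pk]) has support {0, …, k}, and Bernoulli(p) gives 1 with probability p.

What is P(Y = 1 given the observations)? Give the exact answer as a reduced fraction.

P(Y = 1 | obs) = 4/5

Enumerate traces; 16 have nonzero weight after conditioning:
  (X=0, Y=1, W=0, U=0, Z=1) weight 1/35
  (X=0, Y=1, W=0, U=0, Z=2) weight 1/35
  (X=0, Y=1, W=0, U=1, Z=1) weight 2/105
  (X=0, Y=1, W=0, U=1, Z=2) weight 2/105
  (X=0, Y=1, W=1, U=0, Z=1) weight 1/35
  (X=0, Y=1, W=1, U=0, Z=2) weight 1/35
  (X=0, Y=1, W=1, U=1, Z=1) weight 2/105
  (X=0, Y=1, W=1, U=1, Z=2) weight 2/105
  (X=1, Y=0, W=0, U=0, Z=1) weight 1/140
  … 7 more
Group by Y:
  weight(Y=0) = 1/21
  weight(Y=1) = 4/21
Total weight = 1/21 + 4/21 = 5/21
P(Y=0 | obs) = 1/21 / 5/21 = 1/5
P(Y=1 | obs) = 4/21 / 5/21 = 4/5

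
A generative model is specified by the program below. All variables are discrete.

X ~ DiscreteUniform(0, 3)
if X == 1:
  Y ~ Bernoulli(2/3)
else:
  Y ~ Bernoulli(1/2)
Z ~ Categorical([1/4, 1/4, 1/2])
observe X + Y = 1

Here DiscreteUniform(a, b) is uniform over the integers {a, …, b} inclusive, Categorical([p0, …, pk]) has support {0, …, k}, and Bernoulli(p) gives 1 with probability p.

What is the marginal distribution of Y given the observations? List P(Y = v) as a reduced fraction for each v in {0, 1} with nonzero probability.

P(Y=0) = 2/5, P(Y=1) = 3/5

Enumerate traces; 6 have nonzero weight after conditioning:
  (X=0, Y=1, Z=0) weight 1/32
  (X=0, Y=1, Z=1) weight 1/32
  (X=0, Y=1, Z=2) weight 1/16
  (X=1, Y=0, Z=0) weight 1/48
  (X=1, Y=0, Z=1) weight 1/48
  (X=1, Y=0, Z=2) weight 1/24
Group by Y:
  weight(Y=0) = 1/12
  weight(Y=1) = 1/8
Total weight = 1/12 + 1/8 = 5/24
P(Y=0 | obs) = 1/12 / 5/24 = 2/5
P(Y=1 | obs) = 1/8 / 5/24 = 3/5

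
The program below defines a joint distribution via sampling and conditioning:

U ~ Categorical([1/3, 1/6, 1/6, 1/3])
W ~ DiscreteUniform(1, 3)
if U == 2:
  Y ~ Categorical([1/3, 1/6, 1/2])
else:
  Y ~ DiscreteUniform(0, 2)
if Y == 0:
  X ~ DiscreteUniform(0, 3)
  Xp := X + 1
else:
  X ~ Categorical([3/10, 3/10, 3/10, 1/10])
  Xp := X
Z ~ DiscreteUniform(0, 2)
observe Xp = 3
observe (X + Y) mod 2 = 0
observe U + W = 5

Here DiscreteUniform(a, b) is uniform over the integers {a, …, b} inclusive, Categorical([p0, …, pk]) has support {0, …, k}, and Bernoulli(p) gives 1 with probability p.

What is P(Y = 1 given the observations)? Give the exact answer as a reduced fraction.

Enumerate traces; 12 have nonzero weight after conditioning:
  (U=2, W=3, Y=0, X=2, Z=0) weight 1/648
  (U=2, W=3, Y=0, X=2, Z=1) weight 1/648
  (U=2, W=3, Y=0, X=2, Z=2) weight 1/648
  (U=2, W=3, Y=1, X=3, Z=0) weight 1/3240
  (U=2, W=3, Y=1, X=3, Z=1) weight 1/3240
  (U=2, W=3, Y=1, X=3, Z=2) weight 1/3240
  (U=3, W=2, Y=0, X=2, Z=0) weight 1/324
  (U=3, W=2, Y=0, X=2, Z=1) weight 1/324
  … 4 more
Group by Y:
  weight(Y=0) = 1/72
  weight(Y=1) = 1/216
Total weight = 1/72 + 1/216 = 1/54
P(Y=0 | obs) = 1/72 / 1/54 = 3/4
P(Y=1 | obs) = 1/216 / 1/54 = 1/4

P(Y = 1 | obs) = 1/4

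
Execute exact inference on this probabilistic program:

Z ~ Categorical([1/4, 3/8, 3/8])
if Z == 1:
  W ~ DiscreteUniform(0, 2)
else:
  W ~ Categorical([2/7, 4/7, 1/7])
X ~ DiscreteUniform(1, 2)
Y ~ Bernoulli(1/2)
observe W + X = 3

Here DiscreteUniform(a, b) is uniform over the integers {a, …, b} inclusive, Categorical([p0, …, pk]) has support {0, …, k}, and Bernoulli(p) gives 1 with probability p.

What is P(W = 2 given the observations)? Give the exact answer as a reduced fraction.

P(W = 2 | obs) = 4/13

Enumerate traces; 12 have nonzero weight after conditioning:
  (Z=0, W=1, X=2, Y=0) weight 1/28
  (Z=0, W=1, X=2, Y=1) weight 1/28
  (Z=0, W=2, X=1, Y=0) weight 1/112
  (Z=0, W=2, X=1, Y=1) weight 1/112
  (Z=1, W=1, X=2, Y=0) weight 1/32
  (Z=1, W=1, X=2, Y=1) weight 1/32
  (Z=1, W=2, X=1, Y=0) weight 1/32
  (Z=1, W=2, X=1, Y=1) weight 1/32
  … 4 more
Group by W:
  weight(W=1) = 27/112
  weight(W=2) = 3/28
Total weight = 27/112 + 3/28 = 39/112
P(W=1 | obs) = 27/112 / 39/112 = 9/13
P(W=2 | obs) = 3/28 / 39/112 = 4/13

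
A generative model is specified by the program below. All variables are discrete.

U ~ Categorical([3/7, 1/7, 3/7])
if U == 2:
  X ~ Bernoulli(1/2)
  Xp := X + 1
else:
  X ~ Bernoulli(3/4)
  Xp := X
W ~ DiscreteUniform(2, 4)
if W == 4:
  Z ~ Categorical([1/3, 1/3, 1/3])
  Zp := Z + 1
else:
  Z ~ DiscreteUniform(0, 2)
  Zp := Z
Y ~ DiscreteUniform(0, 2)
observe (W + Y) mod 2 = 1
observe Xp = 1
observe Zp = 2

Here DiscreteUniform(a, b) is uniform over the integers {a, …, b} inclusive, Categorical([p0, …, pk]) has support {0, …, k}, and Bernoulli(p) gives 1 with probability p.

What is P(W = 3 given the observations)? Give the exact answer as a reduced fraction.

P(W = 3 | obs) = 1/2

Enumerate traces; 12 have nonzero weight after conditioning:
  (U=0, X=1, W=2, Z=2, Y=1) weight 1/84
  (U=0, X=1, W=3, Z=2, Y=0) weight 1/84
  (U=0, X=1, W=3, Z=2, Y=2) weight 1/84
  (U=0, X=1, W=4, Z=1, Y=1) weight 1/84
  (U=1, X=1, W=2, Z=2, Y=1) weight 1/252
  (U=1, X=1, W=3, Z=2, Y=0) weight 1/252
  (U=1, X=1, W=3, Z=2, Y=2) weight 1/252
  (U=1, X=1, W=4, Z=1, Y=1) weight 1/252
  … 4 more
Group by W:
  weight(W=2) = 1/42
  weight(W=3) = 1/21
  weight(W=4) = 1/42
Total weight = 1/42 + 1/21 + 1/42 = 2/21
P(W=2 | obs) = 1/42 / 2/21 = 1/4
P(W=3 | obs) = 1/21 / 2/21 = 1/2
P(W=4 | obs) = 1/42 / 2/21 = 1/4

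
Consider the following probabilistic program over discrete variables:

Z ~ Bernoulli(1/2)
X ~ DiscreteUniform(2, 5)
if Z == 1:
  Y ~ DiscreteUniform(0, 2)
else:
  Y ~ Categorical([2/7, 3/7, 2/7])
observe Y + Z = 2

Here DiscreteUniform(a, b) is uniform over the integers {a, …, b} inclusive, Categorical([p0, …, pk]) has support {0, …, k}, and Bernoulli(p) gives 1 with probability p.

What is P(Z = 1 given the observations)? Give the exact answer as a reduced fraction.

P(Z = 1 | obs) = 7/13

Enumerate traces; 8 have nonzero weight after conditioning:
  (Z=0, X=2, Y=2) weight 1/28
  (Z=0, X=3, Y=2) weight 1/28
  (Z=0, X=4, Y=2) weight 1/28
  (Z=0, X=5, Y=2) weight 1/28
  (Z=1, X=2, Y=1) weight 1/24
  (Z=1, X=3, Y=1) weight 1/24
  (Z=1, X=4, Y=1) weight 1/24
  (Z=1, X=5, Y=1) weight 1/24
Group by Z:
  weight(Z=0) = 1/7
  weight(Z=1) = 1/6
Total weight = 1/7 + 1/6 = 13/42
P(Z=0 | obs) = 1/7 / 13/42 = 6/13
P(Z=1 | obs) = 1/6 / 13/42 = 7/13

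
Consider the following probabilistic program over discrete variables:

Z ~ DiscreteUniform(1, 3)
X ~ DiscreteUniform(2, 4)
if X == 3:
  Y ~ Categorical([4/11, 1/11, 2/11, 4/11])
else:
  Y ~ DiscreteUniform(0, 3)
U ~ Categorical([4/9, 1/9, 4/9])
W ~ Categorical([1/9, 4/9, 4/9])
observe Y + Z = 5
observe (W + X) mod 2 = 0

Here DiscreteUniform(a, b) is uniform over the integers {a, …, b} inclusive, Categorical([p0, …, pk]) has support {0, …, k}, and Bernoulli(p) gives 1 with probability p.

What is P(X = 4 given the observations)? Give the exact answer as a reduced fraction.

P(X = 4 | obs) = 55/158

Enumerate traces; 30 have nonzero weight after conditioning:
  (Z=2, X=2, Y=3, U=0, W=0) weight 1/729
  (Z=2, X=2, Y=3, U=0, W=2) weight 4/729
  (Z=2, X=2, Y=3, U=1, W=0) weight 1/2916
  (Z=2, X=2, Y=3, U=1, W=2) weight 1/729
  (Z=2, X=2, Y=3, U=2, W=0) weight 1/729
  (Z=2, X=2, Y=3, U=2, W=2) weight 4/729
  (Z=2, X=3, Y=3, U=0, W=1) weight 64/8019
  (Z=2, X=3, Y=3, U=1, W=1) weight 16/8019
  (Z=2, X=4, Y=3, U=0, W=0) weight 1/729
  … 21 more
Group by X:
  weight(X=2) = 5/162
  weight(X=3) = 8/297
  weight(X=4) = 5/162
Total weight = 5/162 + 8/297 + 5/162 = 79/891
P(X=2 | obs) = 5/162 / 79/891 = 55/158
P(X=3 | obs) = 8/297 / 79/891 = 24/79
P(X=4 | obs) = 5/162 / 79/891 = 55/158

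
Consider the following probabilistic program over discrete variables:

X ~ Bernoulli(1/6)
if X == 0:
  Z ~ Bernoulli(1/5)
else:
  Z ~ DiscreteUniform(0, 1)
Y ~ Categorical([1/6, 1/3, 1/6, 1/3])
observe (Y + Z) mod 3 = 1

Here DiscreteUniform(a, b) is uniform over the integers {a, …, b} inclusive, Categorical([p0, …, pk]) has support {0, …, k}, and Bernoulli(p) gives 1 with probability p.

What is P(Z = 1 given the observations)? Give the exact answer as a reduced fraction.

Enumerate traces; 6 have nonzero weight after conditioning:
  (X=0, Z=0, Y=1) weight 2/9
  (X=0, Z=1, Y=0) weight 1/36
  (X=0, Z=1, Y=3) weight 1/18
  (X=1, Z=0, Y=1) weight 1/36
  (X=1, Z=1, Y=0) weight 1/72
  (X=1, Z=1, Y=3) weight 1/36
Group by Z:
  weight(Z=0) = 1/4
  weight(Z=1) = 1/8
Total weight = 1/4 + 1/8 = 3/8
P(Z=0 | obs) = 1/4 / 3/8 = 2/3
P(Z=1 | obs) = 1/8 / 3/8 = 1/3

P(Z = 1 | obs) = 1/3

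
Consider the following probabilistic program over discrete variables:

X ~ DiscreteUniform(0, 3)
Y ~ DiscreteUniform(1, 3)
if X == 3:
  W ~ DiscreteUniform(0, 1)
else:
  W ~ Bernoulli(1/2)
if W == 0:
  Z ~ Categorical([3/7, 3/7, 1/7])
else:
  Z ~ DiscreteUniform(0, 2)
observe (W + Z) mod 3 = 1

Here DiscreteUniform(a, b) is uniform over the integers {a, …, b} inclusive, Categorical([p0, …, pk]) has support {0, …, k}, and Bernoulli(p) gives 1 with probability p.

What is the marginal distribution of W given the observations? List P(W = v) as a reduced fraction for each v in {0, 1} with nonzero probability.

Enumerate traces; 24 have nonzero weight after conditioning:
  (X=0, Y=1, W=0, Z=1) weight 1/56
  (X=0, Y=1, W=1, Z=0) weight 1/72
  (X=0, Y=2, W=0, Z=1) weight 1/56
  (X=0, Y=2, W=1, Z=0) weight 1/72
  (X=0, Y=3, W=0, Z=1) weight 1/56
  (X=0, Y=3, W=1, Z=0) weight 1/72
  (X=1, Y=1, W=0, Z=1) weight 1/56
  (X=1, Y=1, W=1, Z=0) weight 1/72
  … 16 more
Group by W:
  weight(W=0) = 3/14
  weight(W=1) = 1/6
Total weight = 3/14 + 1/6 = 8/21
P(W=0 | obs) = 3/14 / 8/21 = 9/16
P(W=1 | obs) = 1/6 / 8/21 = 7/16

P(W=0) = 9/16, P(W=1) = 7/16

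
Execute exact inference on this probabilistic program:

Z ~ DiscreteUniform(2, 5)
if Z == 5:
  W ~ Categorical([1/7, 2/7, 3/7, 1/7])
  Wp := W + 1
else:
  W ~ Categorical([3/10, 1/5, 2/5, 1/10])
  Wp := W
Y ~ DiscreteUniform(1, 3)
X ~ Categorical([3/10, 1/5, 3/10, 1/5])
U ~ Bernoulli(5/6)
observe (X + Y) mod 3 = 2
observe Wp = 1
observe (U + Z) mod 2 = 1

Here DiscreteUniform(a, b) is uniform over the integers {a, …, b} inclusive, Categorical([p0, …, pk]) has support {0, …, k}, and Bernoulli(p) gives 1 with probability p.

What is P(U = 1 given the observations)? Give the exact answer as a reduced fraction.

P(U = 1 | obs) = 35/41

Enumerate traces; 16 have nonzero weight after conditioning:
  (Z=2, W=1, Y=1, X=1, U=1) weight 1/360
  (Z=2, W=1, Y=2, X=0, U=1) weight 1/240
  (Z=2, W=1, Y=2, X=3, U=1) weight 1/360
  (Z=2, W=1, Y=3, X=2, U=1) weight 1/240
  (Z=3, W=1, Y=1, X=1, U=0) weight 1/1800
  (Z=3, W=1, Y=2, X=0, U=0) weight 1/1200
  (Z=3, W=1, Y=2, X=3, U=0) weight 1/1800
  (Z=3, W=1, Y=3, X=2, U=0) weight 1/1200
  … 8 more
Group by U:
  weight(U=0) = 1/210
  weight(U=1) = 1/36
Total weight = 1/210 + 1/36 = 41/1260
P(U=0 | obs) = 1/210 / 41/1260 = 6/41
P(U=1 | obs) = 1/36 / 41/1260 = 35/41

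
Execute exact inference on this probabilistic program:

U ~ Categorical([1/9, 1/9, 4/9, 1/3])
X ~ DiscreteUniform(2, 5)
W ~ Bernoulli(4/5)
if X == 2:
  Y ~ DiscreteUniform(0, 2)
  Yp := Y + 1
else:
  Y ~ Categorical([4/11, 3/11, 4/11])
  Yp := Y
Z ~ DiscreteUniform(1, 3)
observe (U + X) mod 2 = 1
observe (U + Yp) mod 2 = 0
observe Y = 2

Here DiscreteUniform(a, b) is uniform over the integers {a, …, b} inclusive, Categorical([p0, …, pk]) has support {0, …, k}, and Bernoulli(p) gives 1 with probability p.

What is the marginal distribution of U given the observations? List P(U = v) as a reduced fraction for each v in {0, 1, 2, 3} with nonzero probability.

Enumerate traces; 36 have nonzero weight after conditioning:
  (U=0, X=3, W=0, Y=2, Z=1) weight 1/1485
  (U=0, X=3, W=0, Y=2, Z=2) weight 1/1485
  (U=0, X=3, W=0, Y=2, Z=3) weight 1/1485
  (U=0, X=3, W=1, Y=2, Z=1) weight 4/1485
  (U=0, X=3, W=1, Y=2, Z=2) weight 4/1485
  (U=0, X=3, W=1, Y=2, Z=3) weight 4/1485
  (U=0, X=5, W=0, Y=2, Z=1) weight 1/1485
  (U=0, X=5, W=0, Y=2, Z=2) weight 1/1485
  (U=1, X=2, W=0, Y=2, Z=1) weight 1/1620
  (U=2, X=3, W=0, Y=2, Z=1) weight 4/1485
  … 26 more
Group by U:
  weight(U=0) = 2/99
  weight(U=1) = 1/108
  weight(U=2) = 8/99
  weight(U=3) = 1/36
Total weight = 2/99 + 1/108 + 8/99 + 1/36 = 41/297
P(U=0 | obs) = 2/99 / 41/297 = 6/41
P(U=1 | obs) = 1/108 / 41/297 = 11/164
P(U=2 | obs) = 8/99 / 41/297 = 24/41
P(U=3 | obs) = 1/36 / 41/297 = 33/164

P(U=0) = 6/41, P(U=1) = 11/164, P(U=2) = 24/41, P(U=3) = 33/164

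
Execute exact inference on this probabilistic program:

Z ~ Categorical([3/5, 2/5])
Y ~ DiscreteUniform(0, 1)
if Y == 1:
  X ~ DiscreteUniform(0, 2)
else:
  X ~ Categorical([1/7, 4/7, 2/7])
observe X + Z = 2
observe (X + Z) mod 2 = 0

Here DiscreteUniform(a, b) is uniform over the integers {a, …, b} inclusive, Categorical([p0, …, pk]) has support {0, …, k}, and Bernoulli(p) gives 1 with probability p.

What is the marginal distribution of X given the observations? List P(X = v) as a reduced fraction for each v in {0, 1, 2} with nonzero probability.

Enumerate traces; 4 have nonzero weight after conditioning:
  (Z=0, Y=0, X=2) weight 3/35
  (Z=0, Y=1, X=2) weight 1/10
  (Z=1, Y=0, X=1) weight 4/35
  (Z=1, Y=1, X=1) weight 1/15
Group by X:
  weight(X=1) = 19/105
  weight(X=2) = 13/70
Total weight = 19/105 + 13/70 = 11/30
P(X=1 | obs) = 19/105 / 11/30 = 38/77
P(X=2 | obs) = 13/70 / 11/30 = 39/77

P(X=1) = 38/77, P(X=2) = 39/77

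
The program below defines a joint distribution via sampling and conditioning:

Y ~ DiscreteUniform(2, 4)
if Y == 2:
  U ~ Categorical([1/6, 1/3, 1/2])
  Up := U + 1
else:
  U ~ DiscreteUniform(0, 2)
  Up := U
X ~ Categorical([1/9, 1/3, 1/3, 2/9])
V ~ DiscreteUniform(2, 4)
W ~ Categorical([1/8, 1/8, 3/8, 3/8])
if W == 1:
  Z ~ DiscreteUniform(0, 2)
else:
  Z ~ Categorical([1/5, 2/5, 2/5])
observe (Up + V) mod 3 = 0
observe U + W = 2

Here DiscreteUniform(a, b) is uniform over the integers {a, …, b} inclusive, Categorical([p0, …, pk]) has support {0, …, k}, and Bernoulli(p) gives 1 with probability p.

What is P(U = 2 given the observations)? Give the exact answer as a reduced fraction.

P(U = 2 | obs) = 1/4

Enumerate traces; 108 have nonzero weight after conditioning:
  (Y=2, U=0, X=0, V=2, W=2, Z=0) weight 1/6480
  (Y=2, U=0, X=0, V=2, W=2, Z=1) weight 1/3240
  (Y=2, U=0, X=0, V=2, W=2, Z=2) weight 1/3240
  (Y=2, U=0, X=1, V=2, W=2, Z=0) weight 1/2160
  (Y=2, U=0, X=1, V=2, W=2, Z=1) weight 1/1080
  (Y=2, U=0, X=1, V=2, W=2, Z=2) weight 1/1080
  (Y=2, U=0, X=2, V=2, W=2, Z=0) weight 1/2160
  (Y=2, U=0, X=2, V=2, W=2, Z=1) weight 1/1080
  (Y=2, U=1, X=0, V=4, W=1, Z=0) weight 1/5832
  (Y=2, U=2, X=0, V=3, W=0, Z=0) weight 1/6480
  … 98 more
Group by U:
  weight(U=0) = 5/144
  weight(U=1) = 1/72
  weight(U=2) = 7/432
Total weight = 5/144 + 1/72 + 7/432 = 7/108
P(U=0 | obs) = 5/144 / 7/108 = 15/28
P(U=1 | obs) = 1/72 / 7/108 = 3/14
P(U=2 | obs) = 7/432 / 7/108 = 1/4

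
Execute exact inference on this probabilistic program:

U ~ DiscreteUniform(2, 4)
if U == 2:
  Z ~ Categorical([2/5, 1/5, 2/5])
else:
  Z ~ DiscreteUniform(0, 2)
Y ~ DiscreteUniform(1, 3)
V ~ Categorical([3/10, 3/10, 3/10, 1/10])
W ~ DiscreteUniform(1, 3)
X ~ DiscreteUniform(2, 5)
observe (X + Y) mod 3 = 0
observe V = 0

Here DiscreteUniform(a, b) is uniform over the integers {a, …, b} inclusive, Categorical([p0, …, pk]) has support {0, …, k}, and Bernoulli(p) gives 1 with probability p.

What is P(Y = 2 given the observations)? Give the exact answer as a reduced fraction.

Enumerate traces; 108 have nonzero weight after conditioning:
  (U=2, Z=0, Y=1, V=0, W=1, X=2) weight 1/900
  (U=2, Z=0, Y=1, V=0, W=1, X=5) weight 1/900
  (U=2, Z=0, Y=1, V=0, W=2, X=2) weight 1/900
  (U=2, Z=0, Y=1, V=0, W=2, X=5) weight 1/900
  (U=2, Z=0, Y=1, V=0, W=3, X=2) weight 1/900
  (U=2, Z=0, Y=1, V=0, W=3, X=5) weight 1/900
  (U=2, Z=0, Y=2, V=0, W=1, X=4) weight 1/900
  (U=2, Z=0, Y=2, V=0, W=2, X=4) weight 1/900
  (U=2, Z=0, Y=3, V=0, W=1, X=3) weight 1/900
  … 99 more
Group by Y:
  weight(Y=1) = 1/20
  weight(Y=2) = 1/40
  weight(Y=3) = 1/40
Total weight = 1/20 + 1/40 + 1/40 = 1/10
P(Y=1 | obs) = 1/20 / 1/10 = 1/2
P(Y=2 | obs) = 1/40 / 1/10 = 1/4
P(Y=3 | obs) = 1/40 / 1/10 = 1/4

P(Y = 2 | obs) = 1/4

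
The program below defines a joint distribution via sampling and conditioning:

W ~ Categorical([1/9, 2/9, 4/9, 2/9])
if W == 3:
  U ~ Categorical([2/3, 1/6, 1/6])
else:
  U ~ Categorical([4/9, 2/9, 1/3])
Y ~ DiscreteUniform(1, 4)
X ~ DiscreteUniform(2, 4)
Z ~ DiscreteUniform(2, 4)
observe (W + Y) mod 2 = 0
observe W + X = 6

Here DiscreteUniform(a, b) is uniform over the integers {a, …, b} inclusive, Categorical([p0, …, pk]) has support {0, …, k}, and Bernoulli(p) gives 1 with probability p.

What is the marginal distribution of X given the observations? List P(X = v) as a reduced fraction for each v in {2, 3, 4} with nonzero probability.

P(X=3) = 1/3, P(X=4) = 2/3

Enumerate traces; 36 have nonzero weight after conditioning:
  (W=2, U=0, Y=2, X=4, Z=2) weight 4/729
  (W=2, U=0, Y=2, X=4, Z=3) weight 4/729
  (W=2, U=0, Y=2, X=4, Z=4) weight 4/729
  (W=2, U=0, Y=4, X=4, Z=2) weight 4/729
  (W=2, U=0, Y=4, X=4, Z=3) weight 4/729
  (W=2, U=0, Y=4, X=4, Z=4) weight 4/729
  (W=2, U=1, Y=2, X=4, Z=2) weight 2/729
  (W=2, U=1, Y=2, X=4, Z=3) weight 2/729
  (W=3, U=0, Y=1, X=3, Z=2) weight 1/243
  … 27 more
Group by X:
  weight(X=3) = 1/27
  weight(X=4) = 2/27
Total weight = 1/27 + 2/27 = 1/9
P(X=3 | obs) = 1/27 / 1/9 = 1/3
P(X=4 | obs) = 2/27 / 1/9 = 2/3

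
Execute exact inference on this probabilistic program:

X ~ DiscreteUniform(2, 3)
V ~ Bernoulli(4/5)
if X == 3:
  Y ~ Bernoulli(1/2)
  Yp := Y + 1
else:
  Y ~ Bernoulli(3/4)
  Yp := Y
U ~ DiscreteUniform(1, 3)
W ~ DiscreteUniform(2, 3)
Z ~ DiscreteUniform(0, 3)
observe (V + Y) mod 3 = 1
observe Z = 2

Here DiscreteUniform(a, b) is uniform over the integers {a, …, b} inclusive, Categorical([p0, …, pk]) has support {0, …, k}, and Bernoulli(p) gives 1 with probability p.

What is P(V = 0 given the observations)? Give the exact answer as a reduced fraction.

P(V = 0 | obs) = 5/17

Enumerate traces; 24 have nonzero weight after conditioning:
  (X=2, V=0, Y=1, U=1, W=2, Z=2) weight 1/320
  (X=2, V=0, Y=1, U=1, W=3, Z=2) weight 1/320
  (X=2, V=0, Y=1, U=2, W=2, Z=2) weight 1/320
  (X=2, V=0, Y=1, U=2, W=3, Z=2) weight 1/320
  (X=2, V=0, Y=1, U=3, W=2, Z=2) weight 1/320
  (X=2, V=0, Y=1, U=3, W=3, Z=2) weight 1/320
  (X=2, V=1, Y=0, U=1, W=2, Z=2) weight 1/240
  (X=2, V=1, Y=0, U=1, W=3, Z=2) weight 1/240
  … 16 more
Group by V:
  weight(V=0) = 1/32
  weight(V=1) = 3/40
Total weight = 1/32 + 3/40 = 17/160
P(V=0 | obs) = 1/32 / 17/160 = 5/17
P(V=1 | obs) = 3/40 / 17/160 = 12/17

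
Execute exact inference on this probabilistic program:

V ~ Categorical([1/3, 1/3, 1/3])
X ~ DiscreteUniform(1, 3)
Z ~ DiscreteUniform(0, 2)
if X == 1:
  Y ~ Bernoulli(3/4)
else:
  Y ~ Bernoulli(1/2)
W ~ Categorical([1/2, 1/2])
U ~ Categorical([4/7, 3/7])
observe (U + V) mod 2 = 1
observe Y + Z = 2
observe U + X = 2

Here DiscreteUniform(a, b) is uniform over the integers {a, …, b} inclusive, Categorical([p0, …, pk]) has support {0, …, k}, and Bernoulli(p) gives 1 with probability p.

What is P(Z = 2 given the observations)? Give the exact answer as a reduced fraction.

Enumerate traces; 12 have nonzero weight after conditioning:
  (V=0, X=1, Z=1, Y=1, W=0, U=1) weight 1/168
  (V=0, X=1, Z=1, Y=1, W=1, U=1) weight 1/168
  (V=0, X=1, Z=2, Y=0, W=0, U=1) weight 1/504
  (V=0, X=1, Z=2, Y=0, W=1, U=1) weight 1/504
  (V=1, X=2, Z=1, Y=1, W=0, U=0) weight 1/189
  (V=1, X=2, Z=1, Y=1, W=1, U=0) weight 1/189
  (V=1, X=2, Z=2, Y=0, W=0, U=0) weight 1/189
  (V=1, X=2, Z=2, Y=0, W=1, U=0) weight 1/189
  … 4 more
Group by Z:
  weight(Z=1) = 13/378
  weight(Z=2) = 1/54
Total weight = 13/378 + 1/54 = 10/189
P(Z=1 | obs) = 13/378 / 10/189 = 13/20
P(Z=2 | obs) = 1/54 / 10/189 = 7/20

P(Z = 2 | obs) = 7/20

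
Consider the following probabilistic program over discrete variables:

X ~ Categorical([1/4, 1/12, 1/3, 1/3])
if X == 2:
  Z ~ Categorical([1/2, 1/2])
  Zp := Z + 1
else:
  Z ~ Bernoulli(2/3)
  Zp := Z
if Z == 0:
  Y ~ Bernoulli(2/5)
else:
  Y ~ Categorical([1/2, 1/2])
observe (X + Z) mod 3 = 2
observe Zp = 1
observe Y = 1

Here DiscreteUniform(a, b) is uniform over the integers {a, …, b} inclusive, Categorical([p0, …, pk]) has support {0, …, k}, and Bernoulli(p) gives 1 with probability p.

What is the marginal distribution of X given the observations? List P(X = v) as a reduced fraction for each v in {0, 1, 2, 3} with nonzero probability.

Enumerate traces; 2 have nonzero weight after conditioning:
  (X=1, Z=1, Y=1) weight 1/36
  (X=2, Z=0, Y=1) weight 1/15
Group by X:
  weight(X=1) = 1/36
  weight(X=2) = 1/15
Total weight = 1/36 + 1/15 = 17/180
P(X=1 | obs) = 1/36 / 17/180 = 5/17
P(X=2 | obs) = 1/15 / 17/180 = 12/17

P(X=1) = 5/17, P(X=2) = 12/17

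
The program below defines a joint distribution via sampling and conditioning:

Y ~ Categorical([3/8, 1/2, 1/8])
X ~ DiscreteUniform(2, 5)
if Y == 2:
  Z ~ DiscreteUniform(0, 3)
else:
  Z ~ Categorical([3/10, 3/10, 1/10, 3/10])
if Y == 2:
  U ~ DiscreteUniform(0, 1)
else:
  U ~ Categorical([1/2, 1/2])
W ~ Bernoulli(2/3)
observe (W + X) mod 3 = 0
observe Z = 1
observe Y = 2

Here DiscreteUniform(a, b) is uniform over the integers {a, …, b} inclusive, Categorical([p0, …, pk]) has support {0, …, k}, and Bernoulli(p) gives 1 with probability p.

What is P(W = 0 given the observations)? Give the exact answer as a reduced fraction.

Enumerate traces; 6 have nonzero weight after conditioning:
  (Y=2, X=2, Z=1, U=0, W=1) weight 1/384
  (Y=2, X=2, Z=1, U=1, W=1) weight 1/384
  (Y=2, X=3, Z=1, U=0, W=0) weight 1/768
  (Y=2, X=3, Z=1, U=1, W=0) weight 1/768
  (Y=2, X=5, Z=1, U=0, W=1) weight 1/384
  (Y=2, X=5, Z=1, U=1, W=1) weight 1/384
Group by W:
  weight(W=0) = 1/384
  weight(W=1) = 1/96
Total weight = 1/384 + 1/96 = 5/384
P(W=0 | obs) = 1/384 / 5/384 = 1/5
P(W=1 | obs) = 1/96 / 5/384 = 4/5

P(W = 0 | obs) = 1/5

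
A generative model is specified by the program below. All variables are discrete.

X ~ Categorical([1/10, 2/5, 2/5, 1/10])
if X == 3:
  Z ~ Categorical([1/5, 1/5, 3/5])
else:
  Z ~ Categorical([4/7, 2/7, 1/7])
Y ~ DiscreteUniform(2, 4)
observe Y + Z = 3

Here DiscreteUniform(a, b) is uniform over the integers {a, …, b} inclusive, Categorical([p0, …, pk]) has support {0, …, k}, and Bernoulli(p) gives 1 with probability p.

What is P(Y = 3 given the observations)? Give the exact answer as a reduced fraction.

P(Y = 3 | obs) = 187/284

Enumerate traces; 8 have nonzero weight after conditioning:
  (X=0, Z=0, Y=3) weight 2/105
  (X=0, Z=1, Y=2) weight 1/105
  (X=1, Z=0, Y=3) weight 8/105
  (X=1, Z=1, Y=2) weight 4/105
  (X=2, Z=0, Y=3) weight 8/105
  (X=2, Z=1, Y=2) weight 4/105
  (X=3, Z=0, Y=3) weight 1/150
  (X=3, Z=1, Y=2) weight 1/150
Group by Y:
  weight(Y=2) = 97/1050
  weight(Y=3) = 187/1050
Total weight = 97/1050 + 187/1050 = 142/525
P(Y=2 | obs) = 97/1050 / 142/525 = 97/284
P(Y=3 | obs) = 187/1050 / 142/525 = 187/284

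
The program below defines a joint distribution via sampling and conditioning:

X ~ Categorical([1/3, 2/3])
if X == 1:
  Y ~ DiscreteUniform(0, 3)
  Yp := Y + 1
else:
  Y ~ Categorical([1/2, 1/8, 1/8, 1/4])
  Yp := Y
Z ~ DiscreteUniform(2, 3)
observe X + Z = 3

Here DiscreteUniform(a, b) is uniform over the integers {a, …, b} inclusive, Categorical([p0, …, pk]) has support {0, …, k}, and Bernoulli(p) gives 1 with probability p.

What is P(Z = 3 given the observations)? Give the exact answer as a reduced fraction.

Enumerate traces; 8 have nonzero weight after conditioning:
  (X=0, Y=0, Z=3) weight 1/12
  (X=0, Y=1, Z=3) weight 1/48
  (X=0, Y=2, Z=3) weight 1/48
  (X=0, Y=3, Z=3) weight 1/24
  (X=1, Y=0, Z=2) weight 1/12
  (X=1, Y=1, Z=2) weight 1/12
  (X=1, Y=2, Z=2) weight 1/12
  (X=1, Y=3, Z=2) weight 1/12
Group by Z:
  weight(Z=2) = 1/3
  weight(Z=3) = 1/6
Total weight = 1/3 + 1/6 = 1/2
P(Z=2 | obs) = 1/3 / 1/2 = 2/3
P(Z=3 | obs) = 1/6 / 1/2 = 1/3

P(Z = 3 | obs) = 1/3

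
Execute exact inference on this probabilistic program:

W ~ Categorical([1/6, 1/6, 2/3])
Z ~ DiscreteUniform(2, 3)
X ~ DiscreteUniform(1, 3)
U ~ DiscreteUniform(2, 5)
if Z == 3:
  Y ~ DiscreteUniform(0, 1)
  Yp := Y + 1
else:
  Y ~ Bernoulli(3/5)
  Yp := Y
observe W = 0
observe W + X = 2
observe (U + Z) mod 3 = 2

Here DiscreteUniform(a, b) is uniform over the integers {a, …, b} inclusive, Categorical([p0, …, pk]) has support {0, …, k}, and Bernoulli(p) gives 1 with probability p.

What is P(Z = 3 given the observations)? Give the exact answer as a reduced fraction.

Enumerate traces; 6 have nonzero weight after conditioning:
  (W=0, Z=2, X=2, U=3, Y=0) weight 1/360
  (W=0, Z=2, X=2, U=3, Y=1) weight 1/240
  (W=0, Z=3, X=2, U=2, Y=0) weight 1/288
  (W=0, Z=3, X=2, U=2, Y=1) weight 1/288
  (W=0, Z=3, X=2, U=5, Y=0) weight 1/288
  (W=0, Z=3, X=2, U=5, Y=1) weight 1/288
Group by Z:
  weight(Z=2) = 1/144
  weight(Z=3) = 1/72
Total weight = 1/144 + 1/72 = 1/48
P(Z=2 | obs) = 1/144 / 1/48 = 1/3
P(Z=3 | obs) = 1/72 / 1/48 = 2/3

P(Z = 3 | obs) = 2/3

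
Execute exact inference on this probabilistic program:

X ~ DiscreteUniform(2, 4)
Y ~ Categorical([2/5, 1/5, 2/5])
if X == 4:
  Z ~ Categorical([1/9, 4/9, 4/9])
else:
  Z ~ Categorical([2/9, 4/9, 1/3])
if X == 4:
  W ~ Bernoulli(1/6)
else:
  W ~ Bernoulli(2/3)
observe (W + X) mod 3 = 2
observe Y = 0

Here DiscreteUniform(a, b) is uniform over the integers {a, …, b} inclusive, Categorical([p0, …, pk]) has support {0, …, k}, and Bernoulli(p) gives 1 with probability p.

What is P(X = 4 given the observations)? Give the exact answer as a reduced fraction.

Enumerate traces; 6 have nonzero weight after conditioning:
  (X=2, Y=0, Z=0, W=0) weight 4/405
  (X=2, Y=0, Z=1, W=0) weight 8/405
  (X=2, Y=0, Z=2, W=0) weight 2/135
  (X=4, Y=0, Z=0, W=1) weight 1/405
  (X=4, Y=0, Z=1, W=1) weight 4/405
  (X=4, Y=0, Z=2, W=1) weight 4/405
Group by X:
  weight(X=2) = 2/45
  weight(X=4) = 1/45
Total weight = 2/45 + 1/45 = 1/15
P(X=2 | obs) = 2/45 / 1/15 = 2/3
P(X=4 | obs) = 1/45 / 1/15 = 1/3

P(X = 4 | obs) = 1/3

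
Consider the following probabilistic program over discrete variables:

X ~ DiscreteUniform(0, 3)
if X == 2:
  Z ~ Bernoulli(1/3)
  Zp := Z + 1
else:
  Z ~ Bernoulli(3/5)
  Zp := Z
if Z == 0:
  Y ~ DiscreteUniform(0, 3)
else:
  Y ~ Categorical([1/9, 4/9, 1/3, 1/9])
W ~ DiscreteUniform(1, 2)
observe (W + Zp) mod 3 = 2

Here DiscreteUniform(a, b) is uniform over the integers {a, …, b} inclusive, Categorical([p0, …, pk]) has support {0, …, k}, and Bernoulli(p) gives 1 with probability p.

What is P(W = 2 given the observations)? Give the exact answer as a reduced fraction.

Enumerate traces; 28 have nonzero weight after conditioning:
  (X=0, Z=0, Y=0, W=2) weight 1/80
  (X=0, Z=0, Y=1, W=2) weight 1/80
  (X=0, Z=0, Y=2, W=2) weight 1/80
  (X=0, Z=0, Y=3, W=2) weight 1/80
  (X=0, Z=1, Y=0, W=1) weight 1/120
  (X=0, Z=1, Y=1, W=1) weight 1/30
  (X=0, Z=1, Y=2, W=1) weight 1/40
  (X=0, Z=1, Y=3, W=1) weight 1/120
  … 20 more
Group by W:
  weight(W=1) = 37/120
  weight(W=2) = 3/20
Total weight = 37/120 + 3/20 = 11/24
P(W=1 | obs) = 37/120 / 11/24 = 37/55
P(W=2 | obs) = 3/20 / 11/24 = 18/55

P(W = 2 | obs) = 18/55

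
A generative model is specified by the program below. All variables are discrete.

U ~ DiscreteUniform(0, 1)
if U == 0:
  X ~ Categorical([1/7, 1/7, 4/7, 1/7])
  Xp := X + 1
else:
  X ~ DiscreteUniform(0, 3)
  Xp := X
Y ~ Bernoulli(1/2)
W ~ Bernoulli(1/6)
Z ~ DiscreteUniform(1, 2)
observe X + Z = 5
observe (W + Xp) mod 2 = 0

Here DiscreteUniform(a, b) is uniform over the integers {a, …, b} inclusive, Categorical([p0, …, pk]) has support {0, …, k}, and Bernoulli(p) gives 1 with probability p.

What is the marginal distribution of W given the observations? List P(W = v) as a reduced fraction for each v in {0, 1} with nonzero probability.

Enumerate traces; 4 have nonzero weight after conditioning:
  (U=0, X=3, Y=0, W=0, Z=2) weight 5/336
  (U=0, X=3, Y=1, W=0, Z=2) weight 5/336
  (U=1, X=3, Y=0, W=1, Z=2) weight 1/192
  (U=1, X=3, Y=1, W=1, Z=2) weight 1/192
Group by W:
  weight(W=0) = 5/168
  weight(W=1) = 1/96
Total weight = 5/168 + 1/96 = 9/224
P(W=0 | obs) = 5/168 / 9/224 = 20/27
P(W=1 | obs) = 1/96 / 9/224 = 7/27

P(W=0) = 20/27, P(W=1) = 7/27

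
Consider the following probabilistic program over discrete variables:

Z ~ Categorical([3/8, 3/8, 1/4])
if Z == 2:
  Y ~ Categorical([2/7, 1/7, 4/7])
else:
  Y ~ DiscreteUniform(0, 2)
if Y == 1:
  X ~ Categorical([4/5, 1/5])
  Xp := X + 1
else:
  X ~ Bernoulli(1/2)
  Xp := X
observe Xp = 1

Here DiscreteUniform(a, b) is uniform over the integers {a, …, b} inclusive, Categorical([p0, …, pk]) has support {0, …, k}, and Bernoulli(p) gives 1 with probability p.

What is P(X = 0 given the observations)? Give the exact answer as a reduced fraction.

Enumerate traces; 9 have nonzero weight after conditioning:
  (Z=0, Y=0, X=1) weight 1/16
  (Z=0, Y=1, X=0) weight 1/10
  (Z=0, Y=2, X=1) weight 1/16
  (Z=1, Y=0, X=1) weight 1/16
  (Z=1, Y=1, X=0) weight 1/10
  (Z=1, Y=2, X=1) weight 1/16
  (Z=2, Y=0, X=1) weight 1/28
  (Z=2, Y=1, X=0) weight 1/35
  … 1 more
Group by X:
  weight(X=0) = 8/35
  weight(X=1) = 5/14
Total weight = 8/35 + 5/14 = 41/70
P(X=0 | obs) = 8/35 / 41/70 = 16/41
P(X=1 | obs) = 5/14 / 41/70 = 25/41

P(X = 0 | obs) = 16/41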